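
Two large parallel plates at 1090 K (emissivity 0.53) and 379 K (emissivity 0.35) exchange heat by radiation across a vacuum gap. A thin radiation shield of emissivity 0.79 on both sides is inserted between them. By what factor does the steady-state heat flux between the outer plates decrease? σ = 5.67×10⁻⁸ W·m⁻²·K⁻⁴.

Without shield: q₀ = σΔ(T⁴)/(1/ε₁+1/ε₂−1) with denominator 3.744.
With shield the two gaps are in series; the resistances add: (1/ε₁+1/ε_s−1)+(1/ε_s+1/ε₂−1) = 2.153+3.123 = 5.276.
Heat-flux ratio q₀/q = 5.276/3.744.

factor ≈ 1.41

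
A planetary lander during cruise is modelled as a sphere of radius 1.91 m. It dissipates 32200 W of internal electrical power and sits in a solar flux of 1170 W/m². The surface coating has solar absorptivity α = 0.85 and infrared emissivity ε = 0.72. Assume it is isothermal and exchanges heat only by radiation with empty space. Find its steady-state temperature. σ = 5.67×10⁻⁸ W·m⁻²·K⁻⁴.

T ≈ 391 K

At steady state, absorbed solar power + internal power = radiated power.
Absorbed: α·S·A_cross = 0.85·1170·11.46 = 11400 W (cross-section πr²).
Total input = 11400 + 32200 = 43600 W.
Radiated: εσ·A_surf·T⁴ with A_surf = 4πr² = 45.84 m².
T⁴ = 43600/(0.72·5.67×10⁻⁸·45.84) = 2.330×10¹⁰ K⁴.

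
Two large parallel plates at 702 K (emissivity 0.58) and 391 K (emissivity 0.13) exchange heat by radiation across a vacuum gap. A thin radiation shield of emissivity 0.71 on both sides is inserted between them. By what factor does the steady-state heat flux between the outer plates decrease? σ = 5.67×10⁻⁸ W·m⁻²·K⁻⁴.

factor ≈ 1.22

Without shield: q₀ = σΔ(T⁴)/(1/ε₁+1/ε₂−1) with denominator 8.416.
With shield the two gaps are in series; the resistances add: (1/ε₁+1/ε_s−1)+(1/ε_s+1/ε₂−1) = 2.133+8.101 = 10.23.
Heat-flux ratio q₀/q = 10.23/8.416.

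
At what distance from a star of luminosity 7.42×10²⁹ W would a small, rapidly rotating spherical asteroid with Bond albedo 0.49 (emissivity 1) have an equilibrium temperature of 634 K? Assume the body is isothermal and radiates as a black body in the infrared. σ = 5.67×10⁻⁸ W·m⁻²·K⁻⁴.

d ≈ 9.07×10¹¹ m

For an isothermal black-emitting sphere, (1−a)S·πr² = σ·4πr²·T⁴ ⇒ S = 4σT⁴/(1−a).
S = 4·5.67×10⁻⁸·(634)⁴/0.510 = 71850 W/m².
Flux falls as S = L/(4πd²), so d = √(L/(4πS)) = √(7.42×10²⁹/(4π·71850)).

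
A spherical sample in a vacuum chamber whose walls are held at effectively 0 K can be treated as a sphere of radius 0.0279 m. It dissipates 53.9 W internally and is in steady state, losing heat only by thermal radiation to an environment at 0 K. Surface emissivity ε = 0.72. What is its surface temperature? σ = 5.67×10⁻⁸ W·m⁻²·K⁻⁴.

T ≈ 606 K

Steady state: internal power = radiated power, P = εσA T⁴.
Radiating area A = 4πr² = 0.009782 m².
T⁴ = P/(εσA) = 53.9/(0.72·5.67×10⁻⁸·0.009782) = 1.350×10¹¹ K⁴.
T = (1.350×10¹¹)^(1/4).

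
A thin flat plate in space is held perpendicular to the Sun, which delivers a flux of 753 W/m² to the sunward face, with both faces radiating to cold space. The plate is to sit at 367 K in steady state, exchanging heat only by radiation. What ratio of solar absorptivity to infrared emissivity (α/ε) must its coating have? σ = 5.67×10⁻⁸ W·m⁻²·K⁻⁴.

Balance: αS·A = εσ·2A·T⁴ ⇒ α/ε = 2σT⁴/S.
α/ε = 2·5.67×10⁻⁸·(367)⁴/753 = 2·5.67×10⁻⁸·1.814×10¹⁰/753.

α/ε ≈ 2.73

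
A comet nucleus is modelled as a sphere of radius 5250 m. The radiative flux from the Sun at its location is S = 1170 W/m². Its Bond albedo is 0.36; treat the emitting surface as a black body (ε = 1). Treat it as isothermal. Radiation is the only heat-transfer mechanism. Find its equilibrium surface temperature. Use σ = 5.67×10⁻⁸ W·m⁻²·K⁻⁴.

T ≈ 240 K

At equilibrium, absorbed power = emitted power.
Absorbing cross-section = πr² = 8.659×10⁷ m²; emitting surface = 4πr² = 3.464×10⁸ m² (ratio 4).
(1−a)S·A_cross = εσ·A_surf·T⁴  ⇒  T⁴ = (1−a)S/(4σ).
T⁴ = 0.640·1170/(4·5.67×10⁻⁸) = 3.302×10⁹ K⁴.
T = (3.302×10⁹)^(1/4).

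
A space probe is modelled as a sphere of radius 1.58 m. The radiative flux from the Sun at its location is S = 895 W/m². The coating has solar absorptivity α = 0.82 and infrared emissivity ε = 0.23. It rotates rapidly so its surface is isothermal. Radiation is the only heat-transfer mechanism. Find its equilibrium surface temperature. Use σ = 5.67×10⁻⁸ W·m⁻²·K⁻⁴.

At equilibrium, absorbed power = emitted power.
Absorbing cross-section = πr² = 7.843 m²; emitting surface = 4πr² = 31.37 m² (ratio 4).
αS·A_cross = εσ·A_surf·T⁴  ⇒  T⁴ = αS/(ε·4σ).
T⁴ = 0.820·895/(0.23·4·5.67×10⁻⁸) = 1.407×10¹⁰ K⁴.
T = (1.407×10¹⁰)^(1/4).

T ≈ 344 K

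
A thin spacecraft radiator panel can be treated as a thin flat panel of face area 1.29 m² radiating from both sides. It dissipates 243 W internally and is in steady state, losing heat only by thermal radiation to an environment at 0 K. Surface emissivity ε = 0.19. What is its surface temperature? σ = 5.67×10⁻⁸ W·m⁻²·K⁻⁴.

T ≈ 306 K

Steady state: internal power = radiated power, P = εσA T⁴.
Radiating area A = 2·1.29 = 2.580 m².
T⁴ = P/(εσA) = 243/(0.19·5.67×10⁻⁸·2.580) = 8.743×10⁹ K⁴.
T = (8.743×10⁹)^(1/4).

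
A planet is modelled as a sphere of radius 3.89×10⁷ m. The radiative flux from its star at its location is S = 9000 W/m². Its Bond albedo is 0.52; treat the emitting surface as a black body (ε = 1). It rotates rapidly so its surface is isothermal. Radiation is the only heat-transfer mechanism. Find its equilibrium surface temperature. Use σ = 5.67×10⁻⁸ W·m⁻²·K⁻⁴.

At equilibrium, absorbed power = emitted power.
Absorbing cross-section = πr² = 4.754×10¹⁵ m²; emitting surface = 4πr² = 1.902×10¹⁶ m² (ratio 4).
(1−a)S·A_cross = εσ·A_surf·T⁴  ⇒  T⁴ = (1−a)S/(4σ).
T⁴ = 0.480·9000/(4·5.67×10⁻⁸) = 1.905×10¹⁰ K⁴.
T = (1.905×10¹⁰)^(1/4).

T ≈ 372 K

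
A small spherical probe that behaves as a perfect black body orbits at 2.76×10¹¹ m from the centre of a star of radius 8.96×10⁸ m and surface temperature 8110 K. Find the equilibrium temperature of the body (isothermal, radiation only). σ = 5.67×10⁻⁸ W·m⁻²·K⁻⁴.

T ≈ 327 K

The star's surface emits σT_*⁴; at distance d the flux is S = σT_*⁴(R_*/d)².
S = 5.67×10⁻⁸·(8110)⁴·(8.96×10⁸/2.76×10¹¹)² = 2585 W/m².
For an isothermal sphere T⁴ = (1−a)S/(4σ) = 1.140×10¹⁰ K⁴.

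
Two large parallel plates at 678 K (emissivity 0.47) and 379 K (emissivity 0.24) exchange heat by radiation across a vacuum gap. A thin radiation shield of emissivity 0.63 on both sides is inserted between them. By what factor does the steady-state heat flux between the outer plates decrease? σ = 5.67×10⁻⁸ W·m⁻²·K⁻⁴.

Without shield: q₀ = σΔ(T⁴)/(1/ε₁+1/ε₂−1) with denominator 5.294.
With shield the two gaps are in series; the resistances add: (1/ε₁+1/ε_s−1)+(1/ε_s+1/ε₂−1) = 2.715+4.754 = 7.469.
Heat-flux ratio q₀/q = 7.469/5.294.

factor ≈ 1.41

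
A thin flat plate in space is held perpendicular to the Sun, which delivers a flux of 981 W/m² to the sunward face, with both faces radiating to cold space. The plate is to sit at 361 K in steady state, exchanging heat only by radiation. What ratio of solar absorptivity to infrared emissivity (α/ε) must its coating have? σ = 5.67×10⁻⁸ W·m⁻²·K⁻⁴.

Balance: αS·A = εσ·2A·T⁴ ⇒ α/ε = 2σT⁴/S.
α/ε = 2·5.67×10⁻⁸·(361)⁴/981 = 2·5.67×10⁻⁸·1.698×10¹⁰/981.

α/ε ≈ 1.96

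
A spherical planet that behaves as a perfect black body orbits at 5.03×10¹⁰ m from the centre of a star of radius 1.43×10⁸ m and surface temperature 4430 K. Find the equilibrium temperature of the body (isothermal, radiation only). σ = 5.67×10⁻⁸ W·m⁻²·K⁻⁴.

The star's surface emits σT_*⁴; at distance d the flux is S = σT_*⁴(R_*/d)².
S = 5.67×10⁻⁸·(4430)⁴·(1.43×10⁸/5.03×10¹⁰)² = 176.5 W/m².
For an isothermal sphere T⁴ = (1−a)S/(4σ) = 7.782×10⁸ K⁴.

T ≈ 167 K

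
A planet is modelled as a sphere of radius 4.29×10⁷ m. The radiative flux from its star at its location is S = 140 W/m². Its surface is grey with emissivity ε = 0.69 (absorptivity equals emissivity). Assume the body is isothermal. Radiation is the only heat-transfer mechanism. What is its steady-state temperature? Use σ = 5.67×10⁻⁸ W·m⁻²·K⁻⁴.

At equilibrium, absorbed power = emitted power.
Absorbing cross-section = πr² = 5.782×10¹⁵ m²; emitting surface = 4πr² = 2.313×10¹⁶ m² (ratio 4).
εS·A_cross = εσ·A_surf·T⁴  ⇒  T⁴ = S/(4σ)   (ε cancels).
T⁴ = 140/(4·5.67×10⁻⁸) = 6.173×10⁸ K⁴.
T = (6.173×10⁸)^(1/4).

T ≈ 158 K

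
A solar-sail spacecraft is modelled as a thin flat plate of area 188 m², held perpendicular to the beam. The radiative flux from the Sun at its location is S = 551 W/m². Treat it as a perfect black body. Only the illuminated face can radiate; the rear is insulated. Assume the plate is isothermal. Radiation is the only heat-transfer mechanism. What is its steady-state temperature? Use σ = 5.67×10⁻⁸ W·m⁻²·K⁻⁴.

At equilibrium, absorbed power = emitted power.
Absorbing cross-section = A = 188.0 m²; emitting surface = A = 188.0 m² (ratio 1).
S·A_cross = εσ·A_surf·T⁴  ⇒  T⁴ = S/(1σ).
T⁴ = 1.00·551/(1·5.67×10⁻⁸) = 9.718×10⁹ K⁴.
T = (9.718×10⁹)^(1/4).

T ≈ 314 K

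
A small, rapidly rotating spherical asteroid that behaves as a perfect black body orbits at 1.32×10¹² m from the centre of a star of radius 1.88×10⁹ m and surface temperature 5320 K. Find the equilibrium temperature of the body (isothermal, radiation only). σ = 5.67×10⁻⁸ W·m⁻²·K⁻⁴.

T ≈ 142 K

The star's surface emits σT_*⁴; at distance d the flux is S = σT_*⁴(R_*/d)².
S = 5.67×10⁻⁸·(5320)⁴·(1.88×10⁹/1.32×10¹²)² = 92.13 W/m².
For an isothermal sphere T⁴ = (1−a)S/(4σ) = 4.062×10⁸ K⁴.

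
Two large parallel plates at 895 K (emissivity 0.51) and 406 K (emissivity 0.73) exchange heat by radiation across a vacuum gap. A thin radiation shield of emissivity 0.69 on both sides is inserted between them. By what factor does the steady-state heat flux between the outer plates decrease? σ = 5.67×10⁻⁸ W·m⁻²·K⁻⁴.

factor ≈ 1.81

Without shield: q₀ = σΔ(T⁴)/(1/ε₁+1/ε₂−1) with denominator 2.331.
With shield the two gaps are in series; the resistances add: (1/ε₁+1/ε_s−1)+(1/ε_s+1/ε₂−1) = 2.410+1.819 = 4.229.
Heat-flux ratio q₀/q = 4.229/2.331.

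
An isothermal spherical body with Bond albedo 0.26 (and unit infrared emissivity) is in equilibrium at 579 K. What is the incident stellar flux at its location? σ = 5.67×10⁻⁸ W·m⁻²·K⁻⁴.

S ≈ 34400 W/m²

(1−a)S·πr² = σ·4πr²·T⁴ ⇒ S = 4σT⁴/(1−a).
S = 4·5.67×10⁻⁸·1.124×10¹¹/0.740.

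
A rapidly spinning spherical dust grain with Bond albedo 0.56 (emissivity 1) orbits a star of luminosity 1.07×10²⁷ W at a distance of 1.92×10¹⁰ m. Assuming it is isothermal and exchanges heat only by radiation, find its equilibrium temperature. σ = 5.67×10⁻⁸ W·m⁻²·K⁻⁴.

First find the stellar flux at distance d: S = L/(4πd²) = 1.07×10²⁷/(4π·(1.92×10¹⁰)²) = 2.310×10⁵ W/m².
For an isothermal sphere, absorbed (1−a)S·πr² = emitted σ·4πr²·T⁴, so T⁴ = (1−a)S/(4σ).
T⁴ = 0.440·2.310×10⁵/(4·5.67×10⁻⁸) = 4.481×10¹¹ K⁴.

T ≈ 818 K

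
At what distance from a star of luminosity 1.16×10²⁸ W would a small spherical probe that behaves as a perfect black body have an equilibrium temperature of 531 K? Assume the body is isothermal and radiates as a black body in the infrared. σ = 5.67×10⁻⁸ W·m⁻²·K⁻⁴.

For an isothermal black-emitting sphere, (1−a)S·πr² = σ·4πr²·T⁴ ⇒ S = 4σT⁴/(1−a).
S = 4·5.67×10⁻⁸·(531)⁴/1.00 = 18030 W/m².
Flux falls as S = L/(4πd²), so d = √(L/(4πS)) = √(1.16×10²⁸/(4π·18030)).

d ≈ 2.26×10¹¹ m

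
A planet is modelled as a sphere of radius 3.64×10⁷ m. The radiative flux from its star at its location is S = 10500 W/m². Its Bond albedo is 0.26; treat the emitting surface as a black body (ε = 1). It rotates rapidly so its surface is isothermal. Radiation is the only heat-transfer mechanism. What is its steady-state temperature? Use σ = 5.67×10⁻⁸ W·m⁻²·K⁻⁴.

At equilibrium, absorbed power = emitted power.
Absorbing cross-section = πr² = 4.162×10¹⁵ m²; emitting surface = 4πr² = 1.665×10¹⁶ m² (ratio 4).
(1−a)S·A_cross = εσ·A_surf·T⁴  ⇒  T⁴ = (1−a)S/(4σ).
T⁴ = 0.740·10500/(4·5.67×10⁻⁸) = 3.426×10¹⁰ K⁴.
T = (3.426×10¹⁰)^(1/4).

T ≈ 430 K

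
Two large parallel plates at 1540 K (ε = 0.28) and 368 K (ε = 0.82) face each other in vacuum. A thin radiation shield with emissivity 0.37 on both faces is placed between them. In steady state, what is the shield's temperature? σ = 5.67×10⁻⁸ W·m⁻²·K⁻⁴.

In steady state the net flux on the hot side equals that on the cold side.
σ(T₁⁴−T_s⁴)/D₁ = σ(T_s⁴−T₂⁴)/D₂, with D₁ = 1/ε₁+1/ε_s−1 = 5.274, D₂ = 1/ε_s+1/ε₂−1 = 2.922.
Solve for T_s⁴: T_s⁴ = (D₂·T₁⁴ + D₁·T₂⁴)/(D₁+D₂) = 2.017×10¹² K⁴.

T_s ≈ 1190 K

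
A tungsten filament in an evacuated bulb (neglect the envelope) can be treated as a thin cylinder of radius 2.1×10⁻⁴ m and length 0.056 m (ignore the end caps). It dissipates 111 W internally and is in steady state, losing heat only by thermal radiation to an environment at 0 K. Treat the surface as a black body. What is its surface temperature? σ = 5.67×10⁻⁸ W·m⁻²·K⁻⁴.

T ≈ 2270 K

Steady state: internal power = radiated power, P = εσA T⁴.
Radiating area A = 2πrL = 7.389×10⁻⁵ m².
T⁴ = P/(εσA) = 111/(1.0·5.67×10⁻⁸·7.389×10⁻⁵) = 2.649×10¹³ K⁴.
T = (2.649×10¹³)^(1/4).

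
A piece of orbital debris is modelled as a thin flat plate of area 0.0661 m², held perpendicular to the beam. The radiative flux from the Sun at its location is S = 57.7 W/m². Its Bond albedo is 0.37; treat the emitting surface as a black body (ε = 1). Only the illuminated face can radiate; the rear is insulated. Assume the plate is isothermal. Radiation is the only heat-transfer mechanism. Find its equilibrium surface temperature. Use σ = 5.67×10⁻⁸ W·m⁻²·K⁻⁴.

At equilibrium, absorbed power = emitted power.
Absorbing cross-section = A = 0.06610 m²; emitting surface = A = 0.06610 m² (ratio 1).
(1−a)S·A_cross = εσ·A_surf·T⁴  ⇒  T⁴ = (1−a)S/(1σ).
T⁴ = 0.630·57.7/(1·5.67×10⁻⁸) = 6.411×10⁸ K⁴.
T = (6.411×10⁸)^(1/4).

T ≈ 159 K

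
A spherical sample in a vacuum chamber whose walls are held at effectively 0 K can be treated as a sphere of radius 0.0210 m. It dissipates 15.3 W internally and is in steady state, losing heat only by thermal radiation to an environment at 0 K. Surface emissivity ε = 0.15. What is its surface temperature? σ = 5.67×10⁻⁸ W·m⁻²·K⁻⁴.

Steady state: internal power = radiated power, P = εσA T⁴.
Radiating area A = 4πr² = 0.005542 m².
T⁴ = P/(εσA) = 15.3/(0.15·5.67×10⁻⁸·0.005542) = 3.246×10¹¹ K⁴.
T = (3.246×10¹¹)^(1/4).

T ≈ 755 K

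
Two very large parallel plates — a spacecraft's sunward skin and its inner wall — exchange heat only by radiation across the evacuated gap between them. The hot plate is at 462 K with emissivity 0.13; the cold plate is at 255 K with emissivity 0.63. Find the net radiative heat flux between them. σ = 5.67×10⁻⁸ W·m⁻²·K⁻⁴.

For two infinite grey parallel plates, q = σ(T₁⁴ − T₂⁴)/(1/ε₁ + 1/ε₂ − 1).
T₁⁴ − T₂⁴ = 4.556×10¹⁰ − 4.228×10⁹ = 4.133×10¹⁰ K⁴.
1/ε₁ + 1/ε₂ − 1 = 7.692 + 1.587 − 1 = 8.280.
q = 5.67×10⁻⁸ × 4.133×10¹⁰ / 8.280.

q ≈ 283 W/m²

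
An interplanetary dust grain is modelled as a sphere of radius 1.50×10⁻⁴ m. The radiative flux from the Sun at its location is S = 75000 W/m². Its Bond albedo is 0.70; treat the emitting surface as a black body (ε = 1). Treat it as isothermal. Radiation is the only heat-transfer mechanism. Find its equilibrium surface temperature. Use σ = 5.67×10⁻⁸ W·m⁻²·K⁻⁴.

At equilibrium, absorbed power = emitted power.
Absorbing cross-section = πr² = 7.069×10⁻⁸ m²; emitting surface = 4πr² = 2.827×10⁻⁷ m² (ratio 4).
(1−a)S·A_cross = εσ·A_surf·T⁴  ⇒  T⁴ = (1−a)S/(4σ).
T⁴ = 0.300·75000/(4·5.67×10⁻⁸) = 9.921×10¹⁰ K⁴.
T = (9.921×10¹⁰)^(1/4).

T ≈ 561 K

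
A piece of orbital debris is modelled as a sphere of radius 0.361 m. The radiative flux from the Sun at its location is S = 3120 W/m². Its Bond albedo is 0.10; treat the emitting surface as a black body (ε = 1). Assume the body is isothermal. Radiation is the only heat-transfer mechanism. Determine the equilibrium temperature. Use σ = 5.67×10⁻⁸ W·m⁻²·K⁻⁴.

At equilibrium, absorbed power = emitted power.
Absorbing cross-section = πr² = 0.4094 m²; emitting surface = 4πr² = 1.638 m² (ratio 4).
(1−a)S·A_cross = εσ·A_surf·T⁴  ⇒  T⁴ = (1−a)S/(4σ).
T⁴ = 0.900·3120/(4·5.67×10⁻⁸) = 1.238×10¹⁰ K⁴.
T = (1.238×10¹⁰)^(1/4).

T ≈ 334 K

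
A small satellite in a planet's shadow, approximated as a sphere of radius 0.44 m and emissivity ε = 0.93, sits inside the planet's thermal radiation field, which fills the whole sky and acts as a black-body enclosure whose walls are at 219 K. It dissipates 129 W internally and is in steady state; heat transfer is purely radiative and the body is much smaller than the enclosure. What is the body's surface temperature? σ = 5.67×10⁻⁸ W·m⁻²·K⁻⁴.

T ≈ 240 K

For a small grey body in a large enclosure, net radiated power = εσA(T⁴ − T_w⁴).
Steady state: P = εσA(T⁴ − T_w⁴) with A = 4πr² = 2.433 m².
T⁴ = P/(εσA) + T_w⁴ = 129/(0.93·5.67×10⁻⁸·2.433) + (219)⁴
    = 1.006×10⁹ + 2.300×10⁹ = 3.306×10⁹ K⁴.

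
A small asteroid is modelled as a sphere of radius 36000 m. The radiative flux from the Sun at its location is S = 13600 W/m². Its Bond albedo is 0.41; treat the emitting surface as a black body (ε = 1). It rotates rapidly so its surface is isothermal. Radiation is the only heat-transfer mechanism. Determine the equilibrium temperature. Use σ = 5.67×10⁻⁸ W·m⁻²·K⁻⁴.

T ≈ 434 K

At equilibrium, absorbed power = emitted power.
Absorbing cross-section = πr² = 4.072×10⁹ m²; emitting surface = 4πr² = 1.629×10¹⁰ m² (ratio 4).
(1−a)S·A_cross = εσ·A_surf·T⁴  ⇒  T⁴ = (1−a)S/(4σ).
T⁴ = 0.590·13600/(4·5.67×10⁻⁸) = 3.538×10¹⁰ K⁴.
T = (3.538×10¹⁰)^(1/4).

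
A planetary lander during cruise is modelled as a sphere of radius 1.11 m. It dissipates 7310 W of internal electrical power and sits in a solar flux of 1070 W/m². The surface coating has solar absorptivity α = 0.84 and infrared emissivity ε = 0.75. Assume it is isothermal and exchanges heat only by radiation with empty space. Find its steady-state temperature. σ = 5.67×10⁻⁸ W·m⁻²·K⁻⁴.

T ≈ 358 K

At steady state, absorbed solar power + internal power = radiated power.
Absorbed: α·S·A_cross = 0.84·1070·3.871 = 3479 W (cross-section πr²).
Total input = 3479 + 7310 = 10790 W.
Radiated: εσ·A_surf·T⁴ with A_surf = 4πr² = 15.48 m².
T⁴ = 10790/(0.75·5.67×10⁻⁸·15.48) = 1.639×10¹⁰ K⁴.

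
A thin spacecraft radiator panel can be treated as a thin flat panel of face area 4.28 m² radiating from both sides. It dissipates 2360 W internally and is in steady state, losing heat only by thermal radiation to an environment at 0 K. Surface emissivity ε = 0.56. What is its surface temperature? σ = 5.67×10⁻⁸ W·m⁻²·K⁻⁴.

T ≈ 305 K

Steady state: internal power = radiated power, P = εσA T⁴.
Radiating area A = 2·4.28 = 8.560 m².
T⁴ = P/(εσA) = 2360/(0.56·5.67×10⁻⁸·8.560) = 8.683×10⁹ K⁴.
T = (8.683×10⁹)^(1/4).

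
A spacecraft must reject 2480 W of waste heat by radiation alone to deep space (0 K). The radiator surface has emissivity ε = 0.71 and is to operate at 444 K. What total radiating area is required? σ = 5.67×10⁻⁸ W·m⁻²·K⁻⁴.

A ≈ 1.59 m²

P = εσA T⁴ ⇒ A = P/(εσT⁴).
T⁴ = 3.886×10¹⁰ K⁴.
A = 2480/(0.71 × 5.67×10⁻⁸ × 3.886×10¹⁰).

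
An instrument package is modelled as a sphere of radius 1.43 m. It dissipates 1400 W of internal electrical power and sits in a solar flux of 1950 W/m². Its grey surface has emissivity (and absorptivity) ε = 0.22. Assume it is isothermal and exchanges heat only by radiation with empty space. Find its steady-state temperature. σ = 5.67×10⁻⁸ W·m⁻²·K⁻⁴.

At steady state, absorbed solar power + internal power = radiated power.
Absorbed: α·S·A_cross = 0.22·1950·6.424 = 2756 W (cross-section πr²).
Total input = 2756 + 1400 = 4156 W.
Radiated: εσ·A_surf·T⁴ with A_surf = 4πr² = 25.70 m².
T⁴ = 4156/(0.22·5.67×10⁻⁸·25.70) = 1.297×10¹⁰ K⁴.

T ≈ 337 K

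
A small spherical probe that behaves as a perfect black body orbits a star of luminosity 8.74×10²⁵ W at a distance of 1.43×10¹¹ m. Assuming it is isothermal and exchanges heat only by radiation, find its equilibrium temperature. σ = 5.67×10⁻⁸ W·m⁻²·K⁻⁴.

First find the stellar flux at distance d: S = L/(4πd²) = 8.74×10²⁵/(4π·(1.43×10¹¹)²) = 340.1 W/m².
For an isothermal sphere, absorbed (1−a)S·πr² = emitted σ·4πr²·T⁴, so T⁴ = (1−a)S/(4σ).
T⁴ = 1.00·340.1/(4·5.67×10⁻⁸) = 1.500×10⁹ K⁴.

T ≈ 197 K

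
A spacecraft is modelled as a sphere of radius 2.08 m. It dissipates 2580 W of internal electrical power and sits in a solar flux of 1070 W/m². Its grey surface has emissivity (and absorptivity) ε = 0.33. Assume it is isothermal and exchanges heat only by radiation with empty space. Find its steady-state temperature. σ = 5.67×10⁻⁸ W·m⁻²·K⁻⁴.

T ≈ 292 K

At steady state, absorbed solar power + internal power = radiated power.
Absorbed: α·S·A_cross = 0.33·1070·13.59 = 4799 W (cross-section πr²).
Total input = 4799 + 2580 = 7379 W.
Radiated: εσ·A_surf·T⁴ with A_surf = 4πr² = 54.37 m².
T⁴ = 7379/(0.33·5.67×10⁻⁸·54.37) = 7.254×10⁹ K⁴.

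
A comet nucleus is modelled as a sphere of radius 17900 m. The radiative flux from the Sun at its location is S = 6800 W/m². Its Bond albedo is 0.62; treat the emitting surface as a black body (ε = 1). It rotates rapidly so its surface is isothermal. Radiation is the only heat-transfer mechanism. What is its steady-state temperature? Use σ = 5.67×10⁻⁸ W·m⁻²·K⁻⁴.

T ≈ 327 K

At equilibrium, absorbed power = emitted power.
Absorbing cross-section = πr² = 1.007×10⁹ m²; emitting surface = 4πr² = 4.026×10⁹ m² (ratio 4).
(1−a)S·A_cross = εσ·A_surf·T⁴  ⇒  T⁴ = (1−a)S/(4σ).
T⁴ = 0.380·6800/(4·5.67×10⁻⁸) = 1.139×10¹⁰ K⁴.
T = (1.139×10¹⁰)^(1/4).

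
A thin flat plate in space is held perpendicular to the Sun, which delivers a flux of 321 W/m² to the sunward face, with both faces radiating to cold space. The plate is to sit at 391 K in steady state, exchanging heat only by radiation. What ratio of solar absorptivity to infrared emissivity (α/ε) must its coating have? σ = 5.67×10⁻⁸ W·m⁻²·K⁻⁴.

α/ε ≈ 8.26

Balance: αS·A = εσ·2A·T⁴ ⇒ α/ε = 2σT⁴/S.
α/ε = 2·5.67×10⁻⁸·(391)⁴/321 = 2·5.67×10⁻⁸·2.337×10¹⁰/321.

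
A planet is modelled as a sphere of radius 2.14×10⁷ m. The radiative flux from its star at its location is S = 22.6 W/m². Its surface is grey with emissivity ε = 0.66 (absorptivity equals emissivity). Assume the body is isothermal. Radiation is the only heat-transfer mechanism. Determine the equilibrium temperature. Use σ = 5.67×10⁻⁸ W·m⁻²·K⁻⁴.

T ≈ 99.9 K

At equilibrium, absorbed power = emitted power.
Absorbing cross-section = πr² = 1.439×10¹⁵ m²; emitting surface = 4πr² = 5.755×10¹⁵ m² (ratio 4).
εS·A_cross = εσ·A_surf·T⁴  ⇒  T⁴ = S/(4σ)   (ε cancels).
T⁴ = 22.6/(4·5.67×10⁻⁸) = 9.965×10⁷ K⁴.
T = (9.965×10⁷)^(1/4).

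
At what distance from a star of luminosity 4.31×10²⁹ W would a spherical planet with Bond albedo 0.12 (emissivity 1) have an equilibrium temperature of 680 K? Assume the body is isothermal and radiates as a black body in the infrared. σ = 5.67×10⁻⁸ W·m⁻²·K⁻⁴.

d ≈ 7.89×10¹¹ m

For an isothermal black-emitting sphere, (1−a)S·πr² = σ·4πr²·T⁴ ⇒ S = 4σT⁴/(1−a).
S = 4·5.67×10⁻⁸·(680)⁴/0.880 = 55110 W/m².
Flux falls as S = L/(4πd²), so d = √(L/(4πS)) = √(4.31×10²⁹/(4π·55110)).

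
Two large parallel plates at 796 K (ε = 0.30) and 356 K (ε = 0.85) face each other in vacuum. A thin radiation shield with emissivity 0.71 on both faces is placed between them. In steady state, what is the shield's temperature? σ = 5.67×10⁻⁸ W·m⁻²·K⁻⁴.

T_s ≈ 601 K

In steady state the net flux on the hot side equals that on the cold side.
σ(T₁⁴−T_s⁴)/D₁ = σ(T_s⁴−T₂⁴)/D₂, with D₁ = 1/ε₁+1/ε_s−1 = 3.742, D₂ = 1/ε_s+1/ε₂−1 = 1.585.
Solve for T_s⁴: T_s⁴ = (D₂·T₁⁴ + D₁·T₂⁴)/(D₁+D₂) = 1.307×10¹¹ K⁴.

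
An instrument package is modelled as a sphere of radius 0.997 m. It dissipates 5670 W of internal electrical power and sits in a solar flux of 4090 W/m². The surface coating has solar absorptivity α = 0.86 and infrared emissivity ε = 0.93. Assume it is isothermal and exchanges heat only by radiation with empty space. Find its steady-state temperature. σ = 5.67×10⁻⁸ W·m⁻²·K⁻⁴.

At steady state, absorbed solar power + internal power = radiated power.
Absorbed: α·S·A_cross = 0.86·4090·3.123 = 10980 W (cross-section πr²).
Total input = 10980 + 5670 = 16650 W.
Radiated: εσ·A_surf·T⁴ with A_surf = 4πr² = 12.49 m².
T⁴ = 16650/(0.93·5.67×10⁻⁸·12.49) = 2.528×10¹⁰ K⁴.

T ≈ 399 K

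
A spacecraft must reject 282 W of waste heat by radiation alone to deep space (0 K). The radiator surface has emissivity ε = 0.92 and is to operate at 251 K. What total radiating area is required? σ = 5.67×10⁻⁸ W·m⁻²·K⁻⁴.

A ≈ 1.36 m²

P = εσA T⁴ ⇒ A = P/(εσT⁴).
T⁴ = 3.969×10⁹ K⁴.
A = 282/(0.92 × 5.67×10⁻⁸ × 3.969×10⁹).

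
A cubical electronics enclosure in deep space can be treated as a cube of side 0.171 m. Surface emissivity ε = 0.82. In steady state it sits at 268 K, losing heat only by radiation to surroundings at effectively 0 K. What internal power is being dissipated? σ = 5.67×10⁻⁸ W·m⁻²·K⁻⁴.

P ≈ 42.1 W

Steady state: P = εσA T⁴.
A = 6L² = 0.1754 m²; T⁴ = (268)⁴ = 5.159×10⁹ K⁴.
P = 0.82 × 5.67×10⁻⁸ × 0.1754 × 5.159×10⁹.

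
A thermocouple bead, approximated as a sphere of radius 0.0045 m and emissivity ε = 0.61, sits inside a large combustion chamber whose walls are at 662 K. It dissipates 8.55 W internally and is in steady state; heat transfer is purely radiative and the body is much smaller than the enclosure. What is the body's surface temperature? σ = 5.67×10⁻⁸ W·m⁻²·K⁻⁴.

T ≈ 1040 K

For a small grey body in a large enclosure, net radiated power = εσA(T⁴ − T_w⁴).
Steady state: P = εσA(T⁴ − T_w⁴) with A = 4πr² = 2.545×10⁻⁴ m².
T⁴ = P/(εσA) + T_w⁴ = 8.55/(0.61·5.67×10⁻⁸·2.545×10⁻⁴) + (662)⁴
    = 9.714×10¹¹ + 1.921×10¹¹ = 1.164×10¹² K⁴.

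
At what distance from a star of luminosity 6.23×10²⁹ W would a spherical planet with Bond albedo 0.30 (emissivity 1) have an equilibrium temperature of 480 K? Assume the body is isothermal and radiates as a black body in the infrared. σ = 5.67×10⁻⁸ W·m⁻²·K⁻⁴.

d ≈ 1.70×10¹² m

For an isothermal black-emitting sphere, (1−a)S·πr² = σ·4πr²·T⁴ ⇒ S = 4σT⁴/(1−a).
S = 4·5.67×10⁻⁸·(480)⁴/0.700 = 17200 W/m².
Flux falls as S = L/(4πd²), so d = √(L/(4πS)) = √(6.23×10²⁹/(4π·17200)).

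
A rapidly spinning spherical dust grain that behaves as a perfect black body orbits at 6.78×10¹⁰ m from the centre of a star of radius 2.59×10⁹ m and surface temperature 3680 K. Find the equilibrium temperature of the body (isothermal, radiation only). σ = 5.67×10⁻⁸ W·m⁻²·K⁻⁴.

The star's surface emits σT_*⁴; at distance d the flux is S = σT_*⁴(R_*/d)².
S = 5.67×10⁻⁸·(3680)⁴·(2.59×10⁹/6.78×10¹⁰)² = 15170 W/m².
For an isothermal sphere T⁴ = (1−a)S/(4σ) = 6.691×10¹⁰ K⁴.

T ≈ 509 K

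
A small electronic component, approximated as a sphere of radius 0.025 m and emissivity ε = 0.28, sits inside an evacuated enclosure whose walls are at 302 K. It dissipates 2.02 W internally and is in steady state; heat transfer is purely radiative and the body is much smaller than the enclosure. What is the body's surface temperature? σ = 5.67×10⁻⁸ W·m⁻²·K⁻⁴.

For a small grey body in a large enclosure, net radiated power = εσA(T⁴ − T_w⁴).
Steady state: P = εσA(T⁴ − T_w⁴) with A = 4πr² = 0.007854 m².
T⁴ = P/(εσA) + T_w⁴ = 2.02/(0.28·5.67×10⁻⁸·0.007854) + (302)⁴
    = 1.620×10¹⁰ + 8.318×10⁹ = 2.452×10¹⁰ K⁴.

T ≈ 396 K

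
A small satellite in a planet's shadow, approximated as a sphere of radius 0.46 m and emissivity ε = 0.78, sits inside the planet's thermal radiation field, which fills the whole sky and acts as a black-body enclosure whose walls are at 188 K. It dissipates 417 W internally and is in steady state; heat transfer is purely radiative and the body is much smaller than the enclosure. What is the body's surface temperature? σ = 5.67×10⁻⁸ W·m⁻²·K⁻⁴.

T ≈ 263 K

For a small grey body in a large enclosure, net radiated power = εσA(T⁴ − T_w⁴).
Steady state: P = εσA(T⁴ − T_w⁴) with A = 4πr² = 2.659 m².
T⁴ = P/(εσA) + T_w⁴ = 417/(0.78·5.67×10⁻⁸·2.659) + (188)⁴
    = 3.546×10⁹ + 1.249×10⁹ = 4.795×10⁹ K⁴.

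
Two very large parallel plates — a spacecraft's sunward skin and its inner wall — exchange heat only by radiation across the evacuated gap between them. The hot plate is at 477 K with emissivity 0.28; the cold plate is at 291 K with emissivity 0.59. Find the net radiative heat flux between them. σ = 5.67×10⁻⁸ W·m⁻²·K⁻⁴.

For two infinite grey parallel plates, q = σ(T₁⁴ − T₂⁴)/(1/ε₁ + 1/ε₂ − 1).
T₁⁴ − T₂⁴ = 5.177×10¹⁰ − 7.171×10⁹ = 4.460×10¹⁰ K⁴.
1/ε₁ + 1/ε₂ − 1 = 3.571 + 1.695 − 1 = 4.266.
q = 5.67×10⁻⁸ × 4.460×10¹⁰ / 4.266.

q ≈ 593 W/m²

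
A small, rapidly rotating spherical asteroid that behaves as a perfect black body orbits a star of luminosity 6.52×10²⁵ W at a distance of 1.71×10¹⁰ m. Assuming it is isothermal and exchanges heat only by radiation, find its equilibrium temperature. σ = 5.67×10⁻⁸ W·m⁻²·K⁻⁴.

T ≈ 529 K

First find the stellar flux at distance d: S = L/(4πd²) = 6.52×10²⁵/(4π·(1.71×10¹⁰)²) = 17740 W/m².
For an isothermal sphere, absorbed (1−a)S·πr² = emitted σ·4πr²·T⁴, so T⁴ = (1−a)S/(4σ).
T⁴ = 1.00·17740/(4·5.67×10⁻⁸) = 7.824×10¹⁰ K⁴.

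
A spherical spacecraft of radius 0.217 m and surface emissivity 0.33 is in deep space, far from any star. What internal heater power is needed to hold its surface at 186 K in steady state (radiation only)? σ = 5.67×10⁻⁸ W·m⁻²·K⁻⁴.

P ≈ 13.3 W

P = εσ·4πr²·T⁴.
4πr² = 0.5917 m²; T⁴ = 1.197×10⁹ K⁴.
P = 0.33·5.67×10⁻⁸·0.5917·1.197×10⁹.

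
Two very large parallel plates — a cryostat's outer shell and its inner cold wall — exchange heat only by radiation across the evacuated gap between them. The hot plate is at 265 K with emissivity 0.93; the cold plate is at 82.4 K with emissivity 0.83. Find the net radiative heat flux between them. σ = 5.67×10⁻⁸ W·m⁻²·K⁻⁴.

q ≈ 216 W/m²

For two infinite grey parallel plates, q = σ(T₁⁴ − T₂⁴)/(1/ε₁ + 1/ε₂ − 1).
T₁⁴ − T₂⁴ = 4.932×10⁹ − 4.610×10⁷ = 4.885×10⁹ K⁴.
1/ε₁ + 1/ε₂ − 1 = 1.075 + 1.205 − 1 = 1.280.
q = 5.67×10⁻⁸ × 4.885×10⁹ / 1.280.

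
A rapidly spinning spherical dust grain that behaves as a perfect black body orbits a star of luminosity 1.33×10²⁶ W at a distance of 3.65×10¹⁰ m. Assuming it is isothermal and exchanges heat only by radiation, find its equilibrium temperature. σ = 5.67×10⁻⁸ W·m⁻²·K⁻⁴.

First find the stellar flux at distance d: S = L/(4πd²) = 1.33×10²⁶/(4π·(3.65×10¹⁰)²) = 7944 W/m².
For an isothermal sphere, absorbed (1−a)S·πr² = emitted σ·4πr²·T⁴, so T⁴ = (1−a)S/(4σ).
T⁴ = 1.00·7944/(4·5.67×10⁻⁸) = 3.503×10¹⁰ K⁴.

T ≈ 433 K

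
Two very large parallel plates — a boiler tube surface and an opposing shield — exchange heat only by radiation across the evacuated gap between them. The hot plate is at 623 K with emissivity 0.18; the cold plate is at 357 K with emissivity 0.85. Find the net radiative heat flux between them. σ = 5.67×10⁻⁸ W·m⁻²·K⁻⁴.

q ≈ 1330 W/m²

For two infinite grey parallel plates, q = σ(T₁⁴ − T₂⁴)/(1/ε₁ + 1/ε₂ − 1).
T₁⁴ − T₂⁴ = 1.506×10¹¹ − 1.624×10¹⁰ = 1.344×10¹¹ K⁴.
1/ε₁ + 1/ε₂ − 1 = 5.556 + 1.176 − 1 = 5.732.
q = 5.67×10⁻⁸ × 1.344×10¹¹ / 5.732.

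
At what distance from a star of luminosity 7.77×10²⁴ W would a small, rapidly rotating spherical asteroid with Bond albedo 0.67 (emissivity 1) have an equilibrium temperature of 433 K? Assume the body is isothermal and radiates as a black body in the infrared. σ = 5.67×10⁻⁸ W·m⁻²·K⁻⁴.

d ≈ 5.06×10⁹ m

For an isothermal black-emitting sphere, (1−a)S·πr² = σ·4πr²·T⁴ ⇒ S = 4σT⁴/(1−a).
S = 4·5.67×10⁻⁸·(433)⁴/0.330 = 24160 W/m².
Flux falls as S = L/(4πd²), so d = √(L/(4πS)) = √(7.77×10²⁴/(4π·24160)).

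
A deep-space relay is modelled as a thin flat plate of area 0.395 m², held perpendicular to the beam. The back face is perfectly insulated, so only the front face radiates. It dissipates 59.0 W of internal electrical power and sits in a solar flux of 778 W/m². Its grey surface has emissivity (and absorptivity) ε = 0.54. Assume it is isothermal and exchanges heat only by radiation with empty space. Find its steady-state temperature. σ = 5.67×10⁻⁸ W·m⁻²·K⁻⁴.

T ≈ 369 K

At steady state, absorbed solar power + internal power = radiated power.
Absorbed: α·S·A_cross = 0.54·778·0.3950 = 165.9 W (cross-section A).
Total input = 165.9 + 59.0 = 224.9 W.
Radiated: εσ·A_surf·T⁴ with A_surf = A = 0.3950 m².
T⁴ = 224.9/(0.54·5.67×10⁻⁸·0.3950) = 1.860×10¹⁰ K⁴.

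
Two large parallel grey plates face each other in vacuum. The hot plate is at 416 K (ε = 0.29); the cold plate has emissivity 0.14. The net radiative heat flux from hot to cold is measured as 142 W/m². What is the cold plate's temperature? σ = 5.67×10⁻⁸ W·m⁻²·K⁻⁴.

T₂ ≈ 277 K

q = σ(T₁⁴ − T₂⁴)/(1/ε₁ + 1/ε₂ − 1); denominator = 9.591.
T₂⁴ = T₁⁴ − q·(1/ε₁+1/ε₂−1)/σ = 2.995×10¹⁰ − 142·9.591/5.67×10⁻⁸
    = 5.928×10⁹ K⁴.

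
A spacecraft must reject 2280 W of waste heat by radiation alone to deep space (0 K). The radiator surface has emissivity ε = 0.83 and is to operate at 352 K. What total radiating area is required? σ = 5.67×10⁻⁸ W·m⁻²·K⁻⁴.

P = εσA T⁴ ⇒ A = P/(εσT⁴).
T⁴ = 1.535×10¹⁰ K⁴.
A = 2280/(0.83 × 5.67×10⁻⁸ × 1.535×10¹⁰).

A ≈ 3.16 m²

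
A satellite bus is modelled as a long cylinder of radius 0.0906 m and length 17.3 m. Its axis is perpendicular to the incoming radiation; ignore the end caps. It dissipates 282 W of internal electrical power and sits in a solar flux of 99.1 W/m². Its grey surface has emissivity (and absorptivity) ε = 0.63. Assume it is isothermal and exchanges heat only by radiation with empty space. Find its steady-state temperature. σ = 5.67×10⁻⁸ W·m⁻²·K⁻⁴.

At steady state, absorbed solar power + internal power = radiated power.
Absorbed: α·S·A_cross = 0.63·99.1·3.135 = 195.7 W (cross-section 2rL).
Total input = 195.7 + 282 = 477.7 W.
Radiated: εσ·A_surf·T⁴ with A_surf = 2πrL = 9.848 m².
T⁴ = 477.7/(0.63·5.67×10⁻⁸·9.848) = 1.358×10⁹ K⁴.

T ≈ 192 K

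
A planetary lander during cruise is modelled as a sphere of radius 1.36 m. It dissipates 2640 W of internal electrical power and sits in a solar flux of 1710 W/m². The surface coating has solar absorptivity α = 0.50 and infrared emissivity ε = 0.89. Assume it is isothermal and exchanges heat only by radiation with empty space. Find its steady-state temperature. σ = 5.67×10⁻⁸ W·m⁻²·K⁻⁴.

At steady state, absorbed solar power + internal power = radiated power.
Absorbed: α·S·A_cross = 0.50·1710·5.811 = 4968 W (cross-section πr²).
Total input = 4968 + 2640 = 7608 W.
Radiated: εσ·A_surf·T⁴ with A_surf = 4πr² = 23.24 m².
T⁴ = 7608/(0.89·5.67×10⁻⁸·23.24) = 6.487×10⁹ K⁴.

T ≈ 284 K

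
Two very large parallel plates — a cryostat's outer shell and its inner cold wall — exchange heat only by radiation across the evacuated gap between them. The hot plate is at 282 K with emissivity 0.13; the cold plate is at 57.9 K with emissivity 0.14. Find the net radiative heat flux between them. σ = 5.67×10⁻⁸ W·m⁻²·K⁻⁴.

q ≈ 25.9 W/m²

For two infinite grey parallel plates, q = σ(T₁⁴ − T₂⁴)/(1/ε₁ + 1/ε₂ − 1).
T₁⁴ − T₂⁴ = 6.324×10⁹ − 1.124×10⁷ = 6.313×10⁹ K⁴.
1/ε₁ + 1/ε₂ − 1 = 7.692 + 7.143 − 1 = 13.84.
q = 5.67×10⁻⁸ × 6.313×10⁹ / 13.84.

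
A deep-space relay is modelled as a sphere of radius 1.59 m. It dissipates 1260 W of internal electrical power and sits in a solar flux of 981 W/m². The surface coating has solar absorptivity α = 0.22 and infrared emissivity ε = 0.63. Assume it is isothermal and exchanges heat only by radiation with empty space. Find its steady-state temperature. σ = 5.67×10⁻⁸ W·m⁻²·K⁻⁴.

At steady state, absorbed solar power + internal power = radiated power.
Absorbed: α·S·A_cross = 0.22·981·7.942 = 1714 W (cross-section πr²).
Total input = 1714 + 1260 = 2974 W.
Radiated: εσ·A_surf·T⁴ with A_surf = 4πr² = 31.77 m².
T⁴ = 2974/(0.63·5.67×10⁻⁸·31.77) = 2.621×10⁹ K⁴.

T ≈ 226 K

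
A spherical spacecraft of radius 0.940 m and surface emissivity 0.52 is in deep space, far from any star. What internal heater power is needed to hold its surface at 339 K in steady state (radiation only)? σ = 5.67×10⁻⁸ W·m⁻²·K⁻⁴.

P = εσ·4πr²·T⁴.
4πr² = 11.10 m²; T⁴ = 1.321×10¹⁰ K⁴.
P = 0.52·5.67×10⁻⁸·11.10·1.321×10¹⁰.

P ≈ 4320 W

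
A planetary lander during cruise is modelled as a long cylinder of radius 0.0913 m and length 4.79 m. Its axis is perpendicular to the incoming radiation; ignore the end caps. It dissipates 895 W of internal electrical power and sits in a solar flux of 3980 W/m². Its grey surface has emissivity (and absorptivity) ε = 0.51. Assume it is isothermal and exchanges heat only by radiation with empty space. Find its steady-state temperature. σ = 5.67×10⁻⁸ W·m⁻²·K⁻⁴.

T ≈ 428 K

At steady state, absorbed solar power + internal power = radiated power.
Absorbed: α·S·A_cross = 0.51·3980·0.8747 = 1775 W (cross-section 2rL).
Total input = 1775 + 895 = 2670 W.
Radiated: εσ·A_surf·T⁴ with A_surf = 2πrL = 2.748 m².
T⁴ = 2670/(0.51·5.67×10⁻⁸·2.748) = 3.361×10¹⁰ K⁴.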